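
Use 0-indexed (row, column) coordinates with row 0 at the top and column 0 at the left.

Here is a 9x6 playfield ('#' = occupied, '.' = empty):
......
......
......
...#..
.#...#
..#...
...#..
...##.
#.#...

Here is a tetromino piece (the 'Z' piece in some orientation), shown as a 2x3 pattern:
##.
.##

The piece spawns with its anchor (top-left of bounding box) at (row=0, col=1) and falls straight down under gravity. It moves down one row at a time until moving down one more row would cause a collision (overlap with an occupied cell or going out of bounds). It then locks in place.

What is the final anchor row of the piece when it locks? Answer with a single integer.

Answer: 1

Derivation:
Spawn at (row=0, col=1). Try each row:
  row 0: fits
  row 1: fits
  row 2: blocked -> lock at row 1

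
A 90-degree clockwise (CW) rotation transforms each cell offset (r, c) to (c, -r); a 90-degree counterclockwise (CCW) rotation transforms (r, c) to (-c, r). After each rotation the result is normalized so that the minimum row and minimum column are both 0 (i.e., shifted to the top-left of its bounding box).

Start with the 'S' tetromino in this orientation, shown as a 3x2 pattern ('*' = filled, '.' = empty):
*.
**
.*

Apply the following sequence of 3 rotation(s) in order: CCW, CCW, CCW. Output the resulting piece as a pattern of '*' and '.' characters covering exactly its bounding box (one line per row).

Start:
*.
**
.*
After rotation 1 (CCW):
.**
**.
After rotation 2 (CCW):
*.
**
.*
After rotation 3 (CCW):
.**
**.

Answer: .**
**.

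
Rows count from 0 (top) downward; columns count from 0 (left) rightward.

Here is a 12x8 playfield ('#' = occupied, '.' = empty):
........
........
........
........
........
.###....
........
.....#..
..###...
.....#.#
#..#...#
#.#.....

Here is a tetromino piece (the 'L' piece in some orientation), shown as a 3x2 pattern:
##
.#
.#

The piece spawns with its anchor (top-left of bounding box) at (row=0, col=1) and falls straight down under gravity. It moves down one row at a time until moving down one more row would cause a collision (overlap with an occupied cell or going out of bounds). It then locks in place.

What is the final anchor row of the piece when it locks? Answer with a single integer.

Answer: 2

Derivation:
Spawn at (row=0, col=1). Try each row:
  row 0: fits
  row 1: fits
  row 2: fits
  row 3: blocked -> lock at row 2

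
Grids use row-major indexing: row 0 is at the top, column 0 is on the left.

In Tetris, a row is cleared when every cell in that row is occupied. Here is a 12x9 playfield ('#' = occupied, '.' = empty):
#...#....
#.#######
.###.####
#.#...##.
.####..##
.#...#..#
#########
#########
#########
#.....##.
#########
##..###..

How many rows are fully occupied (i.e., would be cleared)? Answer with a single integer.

Answer: 4

Derivation:
Check each row:
  row 0: 7 empty cells -> not full
  row 1: 1 empty cell -> not full
  row 2: 2 empty cells -> not full
  row 3: 5 empty cells -> not full
  row 4: 3 empty cells -> not full
  row 5: 6 empty cells -> not full
  row 6: 0 empty cells -> FULL (clear)
  row 7: 0 empty cells -> FULL (clear)
  row 8: 0 empty cells -> FULL (clear)
  row 9: 6 empty cells -> not full
  row 10: 0 empty cells -> FULL (clear)
  row 11: 4 empty cells -> not full
Total rows cleared: 4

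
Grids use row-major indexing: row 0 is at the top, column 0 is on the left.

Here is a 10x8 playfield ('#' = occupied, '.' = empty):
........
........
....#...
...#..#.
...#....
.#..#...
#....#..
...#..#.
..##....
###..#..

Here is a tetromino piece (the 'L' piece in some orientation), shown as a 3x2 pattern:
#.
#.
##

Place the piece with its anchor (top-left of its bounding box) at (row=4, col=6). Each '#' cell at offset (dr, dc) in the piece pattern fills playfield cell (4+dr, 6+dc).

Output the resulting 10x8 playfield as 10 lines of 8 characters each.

Fill (4+0,6+0) = (4,6)
Fill (4+1,6+0) = (5,6)
Fill (4+2,6+0) = (6,6)
Fill (4+2,6+1) = (6,7)

Answer: ........
........
....#...
...#..#.
...#..#.
.#..#.#.
#....###
...#..#.
..##....
###..#..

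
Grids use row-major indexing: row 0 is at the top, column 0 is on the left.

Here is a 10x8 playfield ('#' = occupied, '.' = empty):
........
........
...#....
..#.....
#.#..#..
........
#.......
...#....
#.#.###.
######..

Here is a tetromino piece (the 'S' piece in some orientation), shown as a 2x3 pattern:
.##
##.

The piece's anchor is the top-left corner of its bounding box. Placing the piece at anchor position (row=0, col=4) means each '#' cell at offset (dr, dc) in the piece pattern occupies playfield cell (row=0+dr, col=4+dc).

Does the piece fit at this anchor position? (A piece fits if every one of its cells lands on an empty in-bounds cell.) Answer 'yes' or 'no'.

Answer: yes

Derivation:
Check each piece cell at anchor (0, 4):
  offset (0,1) -> (0,5): empty -> OK
  offset (0,2) -> (0,6): empty -> OK
  offset (1,0) -> (1,4): empty -> OK
  offset (1,1) -> (1,5): empty -> OK
All cells valid: yes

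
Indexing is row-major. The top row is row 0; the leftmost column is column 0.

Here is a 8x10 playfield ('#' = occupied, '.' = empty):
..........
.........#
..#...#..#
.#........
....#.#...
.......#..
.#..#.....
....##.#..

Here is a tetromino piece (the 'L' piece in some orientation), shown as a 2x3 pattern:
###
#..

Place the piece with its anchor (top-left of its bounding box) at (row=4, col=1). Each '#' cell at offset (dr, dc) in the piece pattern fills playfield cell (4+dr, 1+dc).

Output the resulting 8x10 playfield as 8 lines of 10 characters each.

Fill (4+0,1+0) = (4,1)
Fill (4+0,1+1) = (4,2)
Fill (4+0,1+2) = (4,3)
Fill (4+1,1+0) = (5,1)

Answer: ..........
.........#
..#...#..#
.#........
.####.#...
.#.....#..
.#..#.....
....##.#..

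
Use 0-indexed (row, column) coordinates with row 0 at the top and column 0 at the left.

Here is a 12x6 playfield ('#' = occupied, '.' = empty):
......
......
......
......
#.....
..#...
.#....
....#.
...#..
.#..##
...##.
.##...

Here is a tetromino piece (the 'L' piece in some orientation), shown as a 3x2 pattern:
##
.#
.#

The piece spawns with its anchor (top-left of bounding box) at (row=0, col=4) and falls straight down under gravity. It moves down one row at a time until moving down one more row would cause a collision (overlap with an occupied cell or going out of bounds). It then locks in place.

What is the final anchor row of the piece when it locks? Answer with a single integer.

Spawn at (row=0, col=4). Try each row:
  row 0: fits
  row 1: fits
  row 2: fits
  row 3: fits
  row 4: fits
  row 5: fits
  row 6: fits
  row 7: blocked -> lock at row 6

Answer: 6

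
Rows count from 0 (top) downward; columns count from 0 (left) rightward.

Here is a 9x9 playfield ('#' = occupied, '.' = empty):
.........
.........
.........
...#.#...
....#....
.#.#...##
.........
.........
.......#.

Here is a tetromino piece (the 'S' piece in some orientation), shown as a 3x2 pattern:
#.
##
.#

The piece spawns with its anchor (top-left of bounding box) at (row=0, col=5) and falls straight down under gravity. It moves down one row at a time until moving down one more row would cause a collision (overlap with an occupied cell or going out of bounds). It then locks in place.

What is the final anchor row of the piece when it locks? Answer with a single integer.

Answer: 1

Derivation:
Spawn at (row=0, col=5). Try each row:
  row 0: fits
  row 1: fits
  row 2: blocked -> lock at row 1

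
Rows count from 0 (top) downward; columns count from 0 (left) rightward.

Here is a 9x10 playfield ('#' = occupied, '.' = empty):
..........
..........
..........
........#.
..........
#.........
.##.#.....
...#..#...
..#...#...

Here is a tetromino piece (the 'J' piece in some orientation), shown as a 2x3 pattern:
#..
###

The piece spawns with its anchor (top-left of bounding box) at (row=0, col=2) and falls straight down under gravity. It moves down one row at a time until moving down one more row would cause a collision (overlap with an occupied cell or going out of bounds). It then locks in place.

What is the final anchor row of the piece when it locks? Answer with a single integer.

Answer: 4

Derivation:
Spawn at (row=0, col=2). Try each row:
  row 0: fits
  row 1: fits
  row 2: fits
  row 3: fits
  row 4: fits
  row 5: blocked -> lock at row 4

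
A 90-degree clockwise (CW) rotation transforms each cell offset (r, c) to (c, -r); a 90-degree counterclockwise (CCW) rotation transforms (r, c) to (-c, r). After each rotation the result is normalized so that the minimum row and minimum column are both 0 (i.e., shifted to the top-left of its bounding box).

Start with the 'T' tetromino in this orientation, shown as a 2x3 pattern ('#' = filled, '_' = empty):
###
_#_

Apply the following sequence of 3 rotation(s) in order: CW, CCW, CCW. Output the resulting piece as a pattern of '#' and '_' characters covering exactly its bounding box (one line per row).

Start:
###
_#_
After rotation 1 (CW):
_#
##
_#
After rotation 2 (CCW):
###
_#_
After rotation 3 (CCW):
#_
##
#_

Answer: #_
##
#_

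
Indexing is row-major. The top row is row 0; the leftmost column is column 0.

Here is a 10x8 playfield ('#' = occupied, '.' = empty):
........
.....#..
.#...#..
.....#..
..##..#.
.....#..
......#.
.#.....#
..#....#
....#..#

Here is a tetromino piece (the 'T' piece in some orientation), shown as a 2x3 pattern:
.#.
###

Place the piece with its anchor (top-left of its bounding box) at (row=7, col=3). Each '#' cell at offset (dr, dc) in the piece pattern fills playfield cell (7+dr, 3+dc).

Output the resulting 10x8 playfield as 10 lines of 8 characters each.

Answer: ........
.....#..
.#...#..
.....#..
..##..#.
.....#..
......#.
.#..#..#
..####.#
....#..#

Derivation:
Fill (7+0,3+1) = (7,4)
Fill (7+1,3+0) = (8,3)
Fill (7+1,3+1) = (8,4)
Fill (7+1,3+2) = (8,5)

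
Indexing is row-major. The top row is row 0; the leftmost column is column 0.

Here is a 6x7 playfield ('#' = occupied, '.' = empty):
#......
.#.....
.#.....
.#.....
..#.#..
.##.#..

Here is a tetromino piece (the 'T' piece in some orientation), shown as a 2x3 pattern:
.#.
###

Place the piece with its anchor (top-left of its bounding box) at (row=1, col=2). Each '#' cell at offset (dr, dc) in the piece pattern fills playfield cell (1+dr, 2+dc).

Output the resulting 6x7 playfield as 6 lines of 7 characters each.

Answer: #......
.#.#...
.####..
.#.....
..#.#..
.##.#..

Derivation:
Fill (1+0,2+1) = (1,3)
Fill (1+1,2+0) = (2,2)
Fill (1+1,2+1) = (2,3)
Fill (1+1,2+2) = (2,4)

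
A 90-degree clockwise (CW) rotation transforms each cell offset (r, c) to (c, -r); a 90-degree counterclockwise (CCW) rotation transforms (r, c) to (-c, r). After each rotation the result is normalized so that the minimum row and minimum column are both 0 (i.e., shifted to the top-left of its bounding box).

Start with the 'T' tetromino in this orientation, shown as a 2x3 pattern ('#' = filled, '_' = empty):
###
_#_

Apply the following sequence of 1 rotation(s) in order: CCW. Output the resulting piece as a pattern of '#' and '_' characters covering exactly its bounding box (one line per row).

Answer: #_
##
#_

Derivation:
Start:
###
_#_
After rotation 1 (CCW):
#_
##
#_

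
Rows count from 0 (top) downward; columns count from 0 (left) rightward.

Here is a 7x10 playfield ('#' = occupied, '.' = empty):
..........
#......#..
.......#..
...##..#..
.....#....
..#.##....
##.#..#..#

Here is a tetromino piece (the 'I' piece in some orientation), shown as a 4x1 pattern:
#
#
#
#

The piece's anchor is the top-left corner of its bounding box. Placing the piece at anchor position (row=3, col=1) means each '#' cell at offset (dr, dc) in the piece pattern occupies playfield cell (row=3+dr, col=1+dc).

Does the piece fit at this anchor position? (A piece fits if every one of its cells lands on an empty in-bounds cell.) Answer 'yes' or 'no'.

Check each piece cell at anchor (3, 1):
  offset (0,0) -> (3,1): empty -> OK
  offset (1,0) -> (4,1): empty -> OK
  offset (2,0) -> (5,1): empty -> OK
  offset (3,0) -> (6,1): occupied ('#') -> FAIL
All cells valid: no

Answer: no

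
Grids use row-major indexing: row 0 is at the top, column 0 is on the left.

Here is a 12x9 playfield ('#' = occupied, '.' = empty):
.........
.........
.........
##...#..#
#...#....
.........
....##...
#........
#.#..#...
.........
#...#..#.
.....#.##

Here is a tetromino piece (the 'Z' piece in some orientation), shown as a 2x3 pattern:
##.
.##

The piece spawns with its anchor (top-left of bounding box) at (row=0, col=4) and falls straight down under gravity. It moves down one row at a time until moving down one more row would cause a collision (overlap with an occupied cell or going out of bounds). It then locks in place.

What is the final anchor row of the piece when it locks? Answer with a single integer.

Answer: 1

Derivation:
Spawn at (row=0, col=4). Try each row:
  row 0: fits
  row 1: fits
  row 2: blocked -> lock at row 1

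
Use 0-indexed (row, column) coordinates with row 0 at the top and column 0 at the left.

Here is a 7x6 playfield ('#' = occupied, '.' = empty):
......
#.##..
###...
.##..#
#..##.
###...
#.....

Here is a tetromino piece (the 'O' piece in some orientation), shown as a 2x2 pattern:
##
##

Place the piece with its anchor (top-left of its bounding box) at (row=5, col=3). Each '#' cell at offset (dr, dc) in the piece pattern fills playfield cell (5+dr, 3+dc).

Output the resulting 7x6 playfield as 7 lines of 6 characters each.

Answer: ......
#.##..
###...
.##..#
#..##.
#####.
#..##.

Derivation:
Fill (5+0,3+0) = (5,3)
Fill (5+0,3+1) = (5,4)
Fill (5+1,3+0) = (6,3)
Fill (5+1,3+1) = (6,4)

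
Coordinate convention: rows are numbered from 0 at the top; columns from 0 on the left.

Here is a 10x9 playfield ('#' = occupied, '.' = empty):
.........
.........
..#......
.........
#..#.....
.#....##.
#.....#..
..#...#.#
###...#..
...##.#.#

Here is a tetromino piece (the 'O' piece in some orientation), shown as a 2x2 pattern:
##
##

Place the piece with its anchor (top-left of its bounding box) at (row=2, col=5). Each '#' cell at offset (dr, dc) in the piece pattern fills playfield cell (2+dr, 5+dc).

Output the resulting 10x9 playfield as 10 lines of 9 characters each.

Fill (2+0,5+0) = (2,5)
Fill (2+0,5+1) = (2,6)
Fill (2+1,5+0) = (3,5)
Fill (2+1,5+1) = (3,6)

Answer: .........
.........
..#..##..
.....##..
#..#.....
.#....##.
#.....#..
..#...#.#
###...#..
...##.#.#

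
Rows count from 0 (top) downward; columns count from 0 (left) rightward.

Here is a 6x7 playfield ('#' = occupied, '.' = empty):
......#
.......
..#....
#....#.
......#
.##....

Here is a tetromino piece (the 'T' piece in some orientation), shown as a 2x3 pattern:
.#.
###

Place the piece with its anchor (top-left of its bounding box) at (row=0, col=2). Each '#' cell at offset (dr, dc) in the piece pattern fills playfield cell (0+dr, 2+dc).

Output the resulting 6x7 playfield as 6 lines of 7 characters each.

Fill (0+0,2+1) = (0,3)
Fill (0+1,2+0) = (1,2)
Fill (0+1,2+1) = (1,3)
Fill (0+1,2+2) = (1,4)

Answer: ...#..#
..###..
..#....
#....#.
......#
.##....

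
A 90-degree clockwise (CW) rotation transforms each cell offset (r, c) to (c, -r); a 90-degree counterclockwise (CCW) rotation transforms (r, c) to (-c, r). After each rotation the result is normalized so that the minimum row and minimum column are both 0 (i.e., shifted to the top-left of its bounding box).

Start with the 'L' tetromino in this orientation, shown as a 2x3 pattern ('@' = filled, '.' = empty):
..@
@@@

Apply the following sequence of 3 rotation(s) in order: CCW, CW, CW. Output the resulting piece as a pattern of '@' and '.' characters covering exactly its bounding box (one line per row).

Start:
..@
@@@
After rotation 1 (CCW):
@@
.@
.@
After rotation 2 (CW):
..@
@@@
After rotation 3 (CW):
@.
@.
@@

Answer: @.
@.
@@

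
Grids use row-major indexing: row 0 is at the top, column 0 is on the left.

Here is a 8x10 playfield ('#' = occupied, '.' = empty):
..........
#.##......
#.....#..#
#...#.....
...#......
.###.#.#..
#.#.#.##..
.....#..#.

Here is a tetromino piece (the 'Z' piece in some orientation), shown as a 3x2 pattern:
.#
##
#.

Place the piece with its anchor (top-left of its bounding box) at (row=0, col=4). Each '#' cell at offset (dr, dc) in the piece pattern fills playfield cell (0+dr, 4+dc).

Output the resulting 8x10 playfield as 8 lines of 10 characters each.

Answer: .....#....
#.####....
#...#.#..#
#...#.....
...#......
.###.#.#..
#.#.#.##..
.....#..#.

Derivation:
Fill (0+0,4+1) = (0,5)
Fill (0+1,4+0) = (1,4)
Fill (0+1,4+1) = (1,5)
Fill (0+2,4+0) = (2,4)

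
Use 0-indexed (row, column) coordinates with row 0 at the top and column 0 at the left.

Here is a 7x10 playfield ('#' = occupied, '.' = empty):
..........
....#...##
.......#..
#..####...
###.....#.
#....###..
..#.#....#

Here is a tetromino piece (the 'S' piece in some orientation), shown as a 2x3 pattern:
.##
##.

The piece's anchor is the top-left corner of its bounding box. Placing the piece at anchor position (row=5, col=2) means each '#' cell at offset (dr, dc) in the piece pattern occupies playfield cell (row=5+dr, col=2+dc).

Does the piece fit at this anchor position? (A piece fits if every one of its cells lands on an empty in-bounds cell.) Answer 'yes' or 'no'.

Check each piece cell at anchor (5, 2):
  offset (0,1) -> (5,3): empty -> OK
  offset (0,2) -> (5,4): empty -> OK
  offset (1,0) -> (6,2): occupied ('#') -> FAIL
  offset (1,1) -> (6,3): empty -> OK
All cells valid: no

Answer: no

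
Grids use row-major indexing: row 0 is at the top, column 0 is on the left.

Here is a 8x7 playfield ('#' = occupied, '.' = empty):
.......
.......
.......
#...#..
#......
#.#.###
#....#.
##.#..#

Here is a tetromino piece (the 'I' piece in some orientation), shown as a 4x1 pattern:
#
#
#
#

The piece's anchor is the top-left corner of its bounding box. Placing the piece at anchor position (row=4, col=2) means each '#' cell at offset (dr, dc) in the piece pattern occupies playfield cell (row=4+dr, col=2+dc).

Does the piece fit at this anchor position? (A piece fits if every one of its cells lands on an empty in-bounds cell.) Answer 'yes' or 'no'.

Check each piece cell at anchor (4, 2):
  offset (0,0) -> (4,2): empty -> OK
  offset (1,0) -> (5,2): occupied ('#') -> FAIL
  offset (2,0) -> (6,2): empty -> OK
  offset (3,0) -> (7,2): empty -> OK
All cells valid: no

Answer: no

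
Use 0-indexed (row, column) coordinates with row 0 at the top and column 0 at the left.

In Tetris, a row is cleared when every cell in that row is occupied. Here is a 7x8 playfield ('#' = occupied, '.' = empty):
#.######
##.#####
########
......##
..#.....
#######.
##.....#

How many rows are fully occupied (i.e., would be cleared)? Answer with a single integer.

Answer: 1

Derivation:
Check each row:
  row 0: 1 empty cell -> not full
  row 1: 1 empty cell -> not full
  row 2: 0 empty cells -> FULL (clear)
  row 3: 6 empty cells -> not full
  row 4: 7 empty cells -> not full
  row 5: 1 empty cell -> not full
  row 6: 5 empty cells -> not full
Total rows cleared: 1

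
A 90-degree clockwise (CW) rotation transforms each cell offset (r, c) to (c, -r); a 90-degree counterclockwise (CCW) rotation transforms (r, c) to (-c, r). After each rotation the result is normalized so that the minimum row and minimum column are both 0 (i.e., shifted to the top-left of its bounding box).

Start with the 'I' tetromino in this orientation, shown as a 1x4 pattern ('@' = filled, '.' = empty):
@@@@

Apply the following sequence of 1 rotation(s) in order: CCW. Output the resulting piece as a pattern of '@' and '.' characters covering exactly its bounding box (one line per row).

Answer: @
@
@
@

Derivation:
Start:
@@@@
After rotation 1 (CCW):
@
@
@
@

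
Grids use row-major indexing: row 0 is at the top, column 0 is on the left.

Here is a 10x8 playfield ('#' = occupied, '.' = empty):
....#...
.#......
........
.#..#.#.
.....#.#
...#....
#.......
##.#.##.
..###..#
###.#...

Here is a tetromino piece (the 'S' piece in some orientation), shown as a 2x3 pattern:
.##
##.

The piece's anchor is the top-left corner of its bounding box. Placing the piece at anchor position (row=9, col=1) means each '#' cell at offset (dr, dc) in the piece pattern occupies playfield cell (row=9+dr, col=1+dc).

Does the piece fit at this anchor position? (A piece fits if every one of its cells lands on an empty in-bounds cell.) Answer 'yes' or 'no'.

Answer: no

Derivation:
Check each piece cell at anchor (9, 1):
  offset (0,1) -> (9,2): occupied ('#') -> FAIL
  offset (0,2) -> (9,3): empty -> OK
  offset (1,0) -> (10,1): out of bounds -> FAIL
  offset (1,1) -> (10,2): out of bounds -> FAIL
All cells valid: no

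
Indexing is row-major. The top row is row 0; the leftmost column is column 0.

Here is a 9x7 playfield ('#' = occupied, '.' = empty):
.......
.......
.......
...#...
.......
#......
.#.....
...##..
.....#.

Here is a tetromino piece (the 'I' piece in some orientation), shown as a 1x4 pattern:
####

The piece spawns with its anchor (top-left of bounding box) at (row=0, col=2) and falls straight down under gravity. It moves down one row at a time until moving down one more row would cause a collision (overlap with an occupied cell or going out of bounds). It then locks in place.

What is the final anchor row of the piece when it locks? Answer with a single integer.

Spawn at (row=0, col=2). Try each row:
  row 0: fits
  row 1: fits
  row 2: fits
  row 3: blocked -> lock at row 2

Answer: 2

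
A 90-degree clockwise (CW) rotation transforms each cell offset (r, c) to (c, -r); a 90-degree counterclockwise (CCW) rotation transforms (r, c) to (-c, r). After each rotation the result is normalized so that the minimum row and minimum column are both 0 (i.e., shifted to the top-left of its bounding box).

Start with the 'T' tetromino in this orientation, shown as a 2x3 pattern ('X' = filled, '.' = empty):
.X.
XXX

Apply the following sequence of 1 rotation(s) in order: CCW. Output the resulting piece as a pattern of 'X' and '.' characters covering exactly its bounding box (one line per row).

Start:
.X.
XXX
After rotation 1 (CCW):
.X
XX
.X

Answer: .X
XX
.X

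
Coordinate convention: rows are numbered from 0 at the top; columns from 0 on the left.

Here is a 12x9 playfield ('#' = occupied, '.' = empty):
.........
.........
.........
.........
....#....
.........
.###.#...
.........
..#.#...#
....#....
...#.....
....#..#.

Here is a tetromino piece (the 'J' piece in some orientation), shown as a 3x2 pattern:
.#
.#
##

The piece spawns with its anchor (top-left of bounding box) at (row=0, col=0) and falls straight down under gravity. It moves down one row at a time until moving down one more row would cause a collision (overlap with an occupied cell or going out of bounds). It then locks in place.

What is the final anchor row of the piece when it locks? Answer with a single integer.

Answer: 3

Derivation:
Spawn at (row=0, col=0). Try each row:
  row 0: fits
  row 1: fits
  row 2: fits
  row 3: fits
  row 4: blocked -> lock at row 3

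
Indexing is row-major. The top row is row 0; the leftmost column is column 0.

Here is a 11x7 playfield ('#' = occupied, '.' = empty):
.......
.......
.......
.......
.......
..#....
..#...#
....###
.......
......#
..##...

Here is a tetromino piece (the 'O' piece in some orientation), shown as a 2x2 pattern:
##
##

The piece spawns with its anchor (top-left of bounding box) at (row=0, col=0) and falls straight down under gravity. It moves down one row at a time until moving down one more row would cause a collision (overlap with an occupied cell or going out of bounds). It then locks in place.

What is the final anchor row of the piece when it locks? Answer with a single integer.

Spawn at (row=0, col=0). Try each row:
  row 0: fits
  row 1: fits
  row 2: fits
  row 3: fits
  row 4: fits
  row 5: fits
  row 6: fits
  row 7: fits
  row 8: fits
  row 9: fits
  row 10: blocked -> lock at row 9

Answer: 9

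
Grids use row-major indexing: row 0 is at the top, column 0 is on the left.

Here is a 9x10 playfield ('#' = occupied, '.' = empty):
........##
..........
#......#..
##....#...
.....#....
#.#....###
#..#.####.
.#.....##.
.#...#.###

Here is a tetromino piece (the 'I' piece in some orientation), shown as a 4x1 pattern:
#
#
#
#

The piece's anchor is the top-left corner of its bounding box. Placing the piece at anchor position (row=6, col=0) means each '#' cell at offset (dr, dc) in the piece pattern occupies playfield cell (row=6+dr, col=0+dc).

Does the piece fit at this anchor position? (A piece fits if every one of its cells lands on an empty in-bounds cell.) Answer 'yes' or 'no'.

Check each piece cell at anchor (6, 0):
  offset (0,0) -> (6,0): occupied ('#') -> FAIL
  offset (1,0) -> (7,0): empty -> OK
  offset (2,0) -> (8,0): empty -> OK
  offset (3,0) -> (9,0): out of bounds -> FAIL
All cells valid: no

Answer: no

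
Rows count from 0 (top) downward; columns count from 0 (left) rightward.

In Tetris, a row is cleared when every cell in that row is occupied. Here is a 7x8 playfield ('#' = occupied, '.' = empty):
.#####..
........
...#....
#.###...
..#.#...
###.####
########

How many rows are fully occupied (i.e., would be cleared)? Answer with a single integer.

Check each row:
  row 0: 3 empty cells -> not full
  row 1: 8 empty cells -> not full
  row 2: 7 empty cells -> not full
  row 3: 4 empty cells -> not full
  row 4: 6 empty cells -> not full
  row 5: 1 empty cell -> not full
  row 6: 0 empty cells -> FULL (clear)
Total rows cleared: 1

Answer: 1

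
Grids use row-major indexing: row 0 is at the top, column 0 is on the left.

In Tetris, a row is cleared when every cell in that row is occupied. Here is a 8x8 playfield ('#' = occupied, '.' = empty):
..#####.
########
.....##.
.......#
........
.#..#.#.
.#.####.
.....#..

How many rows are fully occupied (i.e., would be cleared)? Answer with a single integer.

Check each row:
  row 0: 3 empty cells -> not full
  row 1: 0 empty cells -> FULL (clear)
  row 2: 6 empty cells -> not full
  row 3: 7 empty cells -> not full
  row 4: 8 empty cells -> not full
  row 5: 5 empty cells -> not full
  row 6: 3 empty cells -> not full
  row 7: 7 empty cells -> not full
Total rows cleared: 1

Answer: 1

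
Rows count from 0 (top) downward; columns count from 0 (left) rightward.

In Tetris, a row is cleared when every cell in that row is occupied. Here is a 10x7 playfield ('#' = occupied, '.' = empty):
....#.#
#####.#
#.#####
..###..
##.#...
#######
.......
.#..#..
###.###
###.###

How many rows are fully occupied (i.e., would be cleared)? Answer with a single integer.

Check each row:
  row 0: 5 empty cells -> not full
  row 1: 1 empty cell -> not full
  row 2: 1 empty cell -> not full
  row 3: 4 empty cells -> not full
  row 4: 4 empty cells -> not full
  row 5: 0 empty cells -> FULL (clear)
  row 6: 7 empty cells -> not full
  row 7: 5 empty cells -> not full
  row 8: 1 empty cell -> not full
  row 9: 1 empty cell -> not full
Total rows cleared: 1

Answer: 1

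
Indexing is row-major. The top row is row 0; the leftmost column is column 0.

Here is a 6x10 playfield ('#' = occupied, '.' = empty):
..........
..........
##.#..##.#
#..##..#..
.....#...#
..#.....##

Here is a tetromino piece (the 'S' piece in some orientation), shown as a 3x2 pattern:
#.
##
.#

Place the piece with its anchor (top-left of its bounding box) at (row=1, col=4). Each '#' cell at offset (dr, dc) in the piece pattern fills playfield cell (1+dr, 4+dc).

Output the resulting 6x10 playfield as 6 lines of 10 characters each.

Answer: ..........
....#.....
##.#####.#
#..###.#..
.....#...#
..#.....##

Derivation:
Fill (1+0,4+0) = (1,4)
Fill (1+1,4+0) = (2,4)
Fill (1+1,4+1) = (2,5)
Fill (1+2,4+1) = (3,5)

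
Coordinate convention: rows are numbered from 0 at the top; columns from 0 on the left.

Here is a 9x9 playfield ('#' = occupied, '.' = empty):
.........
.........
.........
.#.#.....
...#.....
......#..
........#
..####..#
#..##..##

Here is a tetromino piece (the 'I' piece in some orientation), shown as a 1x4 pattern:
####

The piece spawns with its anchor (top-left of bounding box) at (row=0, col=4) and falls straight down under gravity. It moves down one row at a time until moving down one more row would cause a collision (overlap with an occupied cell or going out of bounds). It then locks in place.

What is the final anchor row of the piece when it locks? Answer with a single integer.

Answer: 4

Derivation:
Spawn at (row=0, col=4). Try each row:
  row 0: fits
  row 1: fits
  row 2: fits
  row 3: fits
  row 4: fits
  row 5: blocked -> lock at row 4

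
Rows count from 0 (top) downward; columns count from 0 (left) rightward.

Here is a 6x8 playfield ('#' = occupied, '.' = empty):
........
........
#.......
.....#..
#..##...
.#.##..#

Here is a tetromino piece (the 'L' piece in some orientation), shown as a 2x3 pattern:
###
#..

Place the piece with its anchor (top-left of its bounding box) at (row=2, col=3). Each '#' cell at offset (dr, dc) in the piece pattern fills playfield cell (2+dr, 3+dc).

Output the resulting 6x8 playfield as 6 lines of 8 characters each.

Fill (2+0,3+0) = (2,3)
Fill (2+0,3+1) = (2,4)
Fill (2+0,3+2) = (2,5)
Fill (2+1,3+0) = (3,3)

Answer: ........
........
#..###..
...#.#..
#..##...
.#.##..#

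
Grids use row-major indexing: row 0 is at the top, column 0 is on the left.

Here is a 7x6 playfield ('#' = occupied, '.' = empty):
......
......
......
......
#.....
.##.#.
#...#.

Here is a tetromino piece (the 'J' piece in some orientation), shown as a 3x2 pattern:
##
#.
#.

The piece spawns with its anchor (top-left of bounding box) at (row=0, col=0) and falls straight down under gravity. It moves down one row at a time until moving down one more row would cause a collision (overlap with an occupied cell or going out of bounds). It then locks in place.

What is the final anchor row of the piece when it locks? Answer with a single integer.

Spawn at (row=0, col=0). Try each row:
  row 0: fits
  row 1: fits
  row 2: blocked -> lock at row 1

Answer: 1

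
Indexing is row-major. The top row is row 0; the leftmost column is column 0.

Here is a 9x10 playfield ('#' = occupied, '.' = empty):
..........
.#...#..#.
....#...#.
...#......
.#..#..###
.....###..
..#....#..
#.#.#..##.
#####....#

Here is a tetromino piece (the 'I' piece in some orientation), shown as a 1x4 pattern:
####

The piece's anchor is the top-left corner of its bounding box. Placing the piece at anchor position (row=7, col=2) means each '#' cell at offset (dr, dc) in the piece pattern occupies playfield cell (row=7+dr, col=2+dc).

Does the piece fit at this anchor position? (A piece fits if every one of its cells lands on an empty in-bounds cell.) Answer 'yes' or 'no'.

Answer: no

Derivation:
Check each piece cell at anchor (7, 2):
  offset (0,0) -> (7,2): occupied ('#') -> FAIL
  offset (0,1) -> (7,3): empty -> OK
  offset (0,2) -> (7,4): occupied ('#') -> FAIL
  offset (0,3) -> (7,5): empty -> OK
All cells valid: no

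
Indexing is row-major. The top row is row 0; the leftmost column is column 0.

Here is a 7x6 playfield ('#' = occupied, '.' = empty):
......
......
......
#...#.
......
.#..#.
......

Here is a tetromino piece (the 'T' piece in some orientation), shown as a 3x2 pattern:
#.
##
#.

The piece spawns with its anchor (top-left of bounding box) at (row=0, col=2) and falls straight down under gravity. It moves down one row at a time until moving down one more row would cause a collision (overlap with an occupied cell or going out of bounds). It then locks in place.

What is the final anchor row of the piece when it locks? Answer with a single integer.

Answer: 4

Derivation:
Spawn at (row=0, col=2). Try each row:
  row 0: fits
  row 1: fits
  row 2: fits
  row 3: fits
  row 4: fits
  row 5: blocked -> lock at row 4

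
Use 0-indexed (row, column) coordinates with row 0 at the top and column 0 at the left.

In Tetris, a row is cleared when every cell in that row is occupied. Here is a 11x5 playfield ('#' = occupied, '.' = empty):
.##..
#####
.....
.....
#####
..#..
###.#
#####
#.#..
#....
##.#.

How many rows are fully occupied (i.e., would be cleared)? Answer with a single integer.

Answer: 3

Derivation:
Check each row:
  row 0: 3 empty cells -> not full
  row 1: 0 empty cells -> FULL (clear)
  row 2: 5 empty cells -> not full
  row 3: 5 empty cells -> not full
  row 4: 0 empty cells -> FULL (clear)
  row 5: 4 empty cells -> not full
  row 6: 1 empty cell -> not full
  row 7: 0 empty cells -> FULL (clear)
  row 8: 3 empty cells -> not full
  row 9: 4 empty cells -> not full
  row 10: 2 empty cells -> not full
Total rows cleared: 3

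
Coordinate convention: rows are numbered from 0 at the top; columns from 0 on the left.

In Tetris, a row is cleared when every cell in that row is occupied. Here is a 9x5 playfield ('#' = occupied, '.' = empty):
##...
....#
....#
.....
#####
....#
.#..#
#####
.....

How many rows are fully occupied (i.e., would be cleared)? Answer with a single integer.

Answer: 2

Derivation:
Check each row:
  row 0: 3 empty cells -> not full
  row 1: 4 empty cells -> not full
  row 2: 4 empty cells -> not full
  row 3: 5 empty cells -> not full
  row 4: 0 empty cells -> FULL (clear)
  row 5: 4 empty cells -> not full
  row 6: 3 empty cells -> not full
  row 7: 0 empty cells -> FULL (clear)
  row 8: 5 empty cells -> not full
Total rows cleared: 2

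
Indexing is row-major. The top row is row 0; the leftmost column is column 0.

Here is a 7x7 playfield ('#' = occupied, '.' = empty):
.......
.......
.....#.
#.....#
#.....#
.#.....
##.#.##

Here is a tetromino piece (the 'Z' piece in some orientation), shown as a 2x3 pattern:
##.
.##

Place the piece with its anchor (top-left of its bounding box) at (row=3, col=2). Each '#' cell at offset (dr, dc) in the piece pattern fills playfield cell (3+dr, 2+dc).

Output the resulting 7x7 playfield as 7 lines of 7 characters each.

Answer: .......
.......
.....#.
#.##..#
#..##.#
.#.....
##.#.##

Derivation:
Fill (3+0,2+0) = (3,2)
Fill (3+0,2+1) = (3,3)
Fill (3+1,2+1) = (4,3)
Fill (3+1,2+2) = (4,4)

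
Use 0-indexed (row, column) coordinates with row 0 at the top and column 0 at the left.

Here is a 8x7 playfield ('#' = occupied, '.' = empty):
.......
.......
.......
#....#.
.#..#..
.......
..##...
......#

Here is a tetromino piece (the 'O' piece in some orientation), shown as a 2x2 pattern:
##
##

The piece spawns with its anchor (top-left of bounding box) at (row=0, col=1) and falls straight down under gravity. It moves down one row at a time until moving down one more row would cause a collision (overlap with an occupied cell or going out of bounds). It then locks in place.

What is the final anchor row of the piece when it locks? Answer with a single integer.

Spawn at (row=0, col=1). Try each row:
  row 0: fits
  row 1: fits
  row 2: fits
  row 3: blocked -> lock at row 2

Answer: 2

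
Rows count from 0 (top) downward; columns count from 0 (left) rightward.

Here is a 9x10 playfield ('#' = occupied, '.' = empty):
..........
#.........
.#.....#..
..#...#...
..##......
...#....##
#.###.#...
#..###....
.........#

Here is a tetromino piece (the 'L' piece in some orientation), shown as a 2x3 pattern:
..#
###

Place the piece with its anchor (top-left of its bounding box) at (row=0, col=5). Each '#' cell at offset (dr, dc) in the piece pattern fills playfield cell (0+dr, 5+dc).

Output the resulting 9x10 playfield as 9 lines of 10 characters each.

Fill (0+0,5+2) = (0,7)
Fill (0+1,5+0) = (1,5)
Fill (0+1,5+1) = (1,6)
Fill (0+1,5+2) = (1,7)

Answer: .......#..
#....###..
.#.....#..
..#...#...
..##......
...#....##
#.###.#...
#..###....
.........#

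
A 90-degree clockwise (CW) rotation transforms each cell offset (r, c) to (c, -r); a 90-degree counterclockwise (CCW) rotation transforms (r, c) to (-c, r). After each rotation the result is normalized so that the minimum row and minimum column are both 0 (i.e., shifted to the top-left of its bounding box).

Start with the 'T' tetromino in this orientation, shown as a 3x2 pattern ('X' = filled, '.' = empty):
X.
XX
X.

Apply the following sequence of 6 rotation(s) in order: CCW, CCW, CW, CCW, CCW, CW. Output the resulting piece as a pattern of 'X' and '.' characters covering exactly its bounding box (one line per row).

Start:
X.
XX
X.
After rotation 1 (CCW):
.X.
XXX
After rotation 2 (CCW):
.X
XX
.X
After rotation 3 (CW):
.X.
XXX
After rotation 4 (CCW):
.X
XX
.X
After rotation 5 (CCW):
XXX
.X.
After rotation 6 (CW):
.X
XX
.X

Answer: .X
XX
.X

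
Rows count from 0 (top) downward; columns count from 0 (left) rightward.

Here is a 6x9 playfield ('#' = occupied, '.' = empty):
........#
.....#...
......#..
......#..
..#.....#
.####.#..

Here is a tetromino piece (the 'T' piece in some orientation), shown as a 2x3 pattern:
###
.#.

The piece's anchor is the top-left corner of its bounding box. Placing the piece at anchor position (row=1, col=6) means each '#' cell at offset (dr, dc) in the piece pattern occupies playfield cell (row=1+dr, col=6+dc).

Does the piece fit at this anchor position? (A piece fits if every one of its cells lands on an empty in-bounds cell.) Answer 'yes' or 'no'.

Answer: yes

Derivation:
Check each piece cell at anchor (1, 6):
  offset (0,0) -> (1,6): empty -> OK
  offset (0,1) -> (1,7): empty -> OK
  offset (0,2) -> (1,8): empty -> OK
  offset (1,1) -> (2,7): empty -> OK
All cells valid: yes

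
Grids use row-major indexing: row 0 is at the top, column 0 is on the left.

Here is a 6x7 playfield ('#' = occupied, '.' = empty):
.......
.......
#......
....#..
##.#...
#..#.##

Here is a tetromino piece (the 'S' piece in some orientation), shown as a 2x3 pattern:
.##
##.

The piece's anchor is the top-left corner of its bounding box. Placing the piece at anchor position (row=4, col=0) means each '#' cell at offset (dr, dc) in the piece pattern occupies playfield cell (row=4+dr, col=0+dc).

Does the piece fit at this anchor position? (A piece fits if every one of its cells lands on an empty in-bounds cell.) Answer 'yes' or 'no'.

Check each piece cell at anchor (4, 0):
  offset (0,1) -> (4,1): occupied ('#') -> FAIL
  offset (0,2) -> (4,2): empty -> OK
  offset (1,0) -> (5,0): occupied ('#') -> FAIL
  offset (1,1) -> (5,1): empty -> OK
All cells valid: no

Answer: no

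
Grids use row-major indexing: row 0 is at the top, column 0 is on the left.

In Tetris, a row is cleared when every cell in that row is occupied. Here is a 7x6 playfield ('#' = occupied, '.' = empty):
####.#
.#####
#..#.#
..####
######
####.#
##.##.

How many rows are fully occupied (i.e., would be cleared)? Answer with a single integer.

Check each row:
  row 0: 1 empty cell -> not full
  row 1: 1 empty cell -> not full
  row 2: 3 empty cells -> not full
  row 3: 2 empty cells -> not full
  row 4: 0 empty cells -> FULL (clear)
  row 5: 1 empty cell -> not full
  row 6: 2 empty cells -> not full
Total rows cleared: 1

Answer: 1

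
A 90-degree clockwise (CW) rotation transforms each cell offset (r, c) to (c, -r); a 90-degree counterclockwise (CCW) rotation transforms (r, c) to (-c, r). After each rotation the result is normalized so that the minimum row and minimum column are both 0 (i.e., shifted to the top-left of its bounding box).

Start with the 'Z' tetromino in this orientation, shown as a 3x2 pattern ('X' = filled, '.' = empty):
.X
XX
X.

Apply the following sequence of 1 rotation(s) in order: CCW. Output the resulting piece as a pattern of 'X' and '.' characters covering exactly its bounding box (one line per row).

Answer: XX.
.XX

Derivation:
Start:
.X
XX
X.
After rotation 1 (CCW):
XX.
.XX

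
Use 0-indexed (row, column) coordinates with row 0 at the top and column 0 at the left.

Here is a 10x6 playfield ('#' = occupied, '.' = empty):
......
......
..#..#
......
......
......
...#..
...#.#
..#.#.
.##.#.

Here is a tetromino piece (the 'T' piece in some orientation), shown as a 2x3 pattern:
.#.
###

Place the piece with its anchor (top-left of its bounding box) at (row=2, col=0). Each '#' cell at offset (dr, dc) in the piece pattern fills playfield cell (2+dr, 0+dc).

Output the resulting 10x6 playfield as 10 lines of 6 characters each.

Fill (2+0,0+1) = (2,1)
Fill (2+1,0+0) = (3,0)
Fill (2+1,0+1) = (3,1)
Fill (2+1,0+2) = (3,2)

Answer: ......
......
.##..#
###...
......
......
...#..
...#.#
..#.#.
.##.#.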